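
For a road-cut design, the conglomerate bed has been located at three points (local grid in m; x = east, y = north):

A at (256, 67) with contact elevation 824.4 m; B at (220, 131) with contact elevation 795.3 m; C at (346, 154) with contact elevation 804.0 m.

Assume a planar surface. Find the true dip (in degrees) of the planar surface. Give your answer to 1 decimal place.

21.9°

Let the plane be z = a·x + b·y + c.
B−A: −36a + 64b = −29.1;  C−A: 90a + 87b = −20.4.
Solving gives a = 0.13789, b = −0.37713.
Gradient magnitude |∇z| = √(a² + b²) = √(0.01901 + 0.14222) = 0.40154.
True dip = arctan(0.40154) = 21.9°, dipping toward NNW (azimuth ≈ 340°).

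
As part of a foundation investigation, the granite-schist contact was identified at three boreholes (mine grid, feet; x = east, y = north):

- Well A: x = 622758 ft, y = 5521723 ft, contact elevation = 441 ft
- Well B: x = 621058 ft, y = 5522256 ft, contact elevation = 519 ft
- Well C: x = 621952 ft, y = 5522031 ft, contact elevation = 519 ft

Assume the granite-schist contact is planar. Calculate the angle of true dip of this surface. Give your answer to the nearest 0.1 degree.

Let the plane be z = a·x + b·y + c.
Well B−Well A: −1700a + 533b = 78;  Well C−Well A: −806a + 308b = 78.
Solving gives a = 0.18670, b = 0.74181.
Gradient magnitude |∇z| = √(a² + b²) = √(0.03486 + 0.55029) = 0.76495.
True dip = arctan(0.76495) = 37.4°, dipping toward SSW (azimuth ≈ 194°).

37.4°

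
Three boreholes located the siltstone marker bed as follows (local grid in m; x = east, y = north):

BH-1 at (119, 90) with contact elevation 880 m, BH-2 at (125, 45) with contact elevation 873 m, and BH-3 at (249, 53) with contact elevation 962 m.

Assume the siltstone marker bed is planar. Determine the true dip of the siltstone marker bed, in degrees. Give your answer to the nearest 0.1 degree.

Let the plane be z = a·x + b·y + c.
BH-2−BH-1: 6a − 45b = −7;  BH-3−BH-1: 130a − 37b = 82.
Solving gives a = 0.70167, b = 0.24911.
Gradient magnitude |∇z| = √(a² + b²) = √(0.49234 + 0.06206) = 0.74458.
True dip = arctan(0.74458) = 36.7°, dipping toward WSW (azimuth ≈ 250°).

36.7°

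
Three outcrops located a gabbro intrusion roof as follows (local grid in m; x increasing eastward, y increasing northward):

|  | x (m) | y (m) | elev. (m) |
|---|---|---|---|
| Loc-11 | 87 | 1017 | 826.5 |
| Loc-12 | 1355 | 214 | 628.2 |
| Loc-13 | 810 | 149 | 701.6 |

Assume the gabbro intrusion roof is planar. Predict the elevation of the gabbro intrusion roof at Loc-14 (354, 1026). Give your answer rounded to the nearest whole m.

790 m

Two edge vectors: Loc-11→Loc-12 = (1268, -803, -198.3), Loc-11→Loc-13 = (723, -868, -124.9).
Normal n = (Loc-11→Loc-12) × (Loc-11→Loc-13) = (-71829.7, 15002.3, -520055).
So ∂z/∂x = −n_x/n_z = −0.13812 and ∂z/∂y = −n_y/n_z = 0.02885.
Intercept c from Loc-11: 826.5 + 12.02 − 29.34 = 809.18.
At (354, 1026): z = −48.9 + 29.6 + 809.18 = 789.9 m.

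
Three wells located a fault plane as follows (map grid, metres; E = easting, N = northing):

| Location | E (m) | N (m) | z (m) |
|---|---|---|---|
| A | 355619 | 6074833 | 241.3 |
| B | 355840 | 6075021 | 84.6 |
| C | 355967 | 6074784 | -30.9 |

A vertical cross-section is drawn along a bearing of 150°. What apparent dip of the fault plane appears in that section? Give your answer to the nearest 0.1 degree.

24.2°

Let the plane be z = a·E + b·N + c.
B−A: 221a + 188b = −156.7;  C−A: 348a − 49b = −272.2.
Solving gives a = −0.77180, b = 0.07376.
Unit vector along 150° is (sin 150°, cos 150°) = (0.5000, -0.8660).
Slope in that direction = a·(0.5000) + b·(-0.8660) = −0.44978.
Apparent dip = arctan|0.44978| = 24.2° (true dip is 37.8°, so apparent ≤ true as expected).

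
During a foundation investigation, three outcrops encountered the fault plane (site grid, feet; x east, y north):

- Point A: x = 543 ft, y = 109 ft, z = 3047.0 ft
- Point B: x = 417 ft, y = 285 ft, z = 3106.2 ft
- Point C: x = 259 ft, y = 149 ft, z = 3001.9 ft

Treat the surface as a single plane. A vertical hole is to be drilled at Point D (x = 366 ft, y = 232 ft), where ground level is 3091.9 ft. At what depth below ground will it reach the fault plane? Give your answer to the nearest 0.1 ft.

Let the plane be z = a·x + b·y + c.
Point B−Point A: −126a + 176b = 59.2;  Point C−Point A: −284a + 40b = −45.1.
Solving gives a = 0.22930, b = 0.50052.
Then c = 3047 − a·543 − b·109 = 2867.93.
At (366, 232): z_contact = 83.92 + 116.12 + 2867.93 = 3067.98 ft.
Depth below ground = 3091.9 − 3067.98 = 23.9 ft.

23.9 ft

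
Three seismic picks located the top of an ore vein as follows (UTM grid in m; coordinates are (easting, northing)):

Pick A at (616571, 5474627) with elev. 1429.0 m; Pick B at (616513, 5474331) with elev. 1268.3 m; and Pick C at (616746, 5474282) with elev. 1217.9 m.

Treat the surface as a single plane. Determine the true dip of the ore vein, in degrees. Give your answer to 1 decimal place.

29.7°

Let the plane be z = a·E + b·N + c.
Pick B−Pick A: −58a − 296b = −160.7;  Pick C−Pick A: 175a − 345b = −211.1.
Solving gives a = −0.09809, b = 0.56213.
Gradient magnitude |∇z| = √(a² + b²) = √(0.00962 + 0.31599) = 0.57062.
True dip = arctan(0.57062) = 29.7°, dipping toward S (azimuth ≈ 170°).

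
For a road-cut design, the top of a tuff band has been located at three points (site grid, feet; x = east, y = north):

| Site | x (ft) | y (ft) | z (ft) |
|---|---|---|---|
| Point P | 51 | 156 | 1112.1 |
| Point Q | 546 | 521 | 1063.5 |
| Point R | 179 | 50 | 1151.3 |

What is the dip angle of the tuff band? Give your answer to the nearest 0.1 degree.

Two edge vectors: Point P→Point Q = (495, 365, -48.6), Point P→Point R = (128, -106, 39.2).
Normal n = (Point P→Point Q) × (Point P→Point R) = (9156.4, -25624.8, -99190).
So ∂z/∂x = −n_x/n_z = 0.09231 and ∂z/∂y = −n_y/n_z = −0.25834.
Gradient magnitude |∇z| = √(a² + b²) = √(0.00852 + 0.06674) = 0.27434.
True dip = arctan(0.27434) = 15.3°, dipping toward NNW (azimuth ≈ 340°).

15.3°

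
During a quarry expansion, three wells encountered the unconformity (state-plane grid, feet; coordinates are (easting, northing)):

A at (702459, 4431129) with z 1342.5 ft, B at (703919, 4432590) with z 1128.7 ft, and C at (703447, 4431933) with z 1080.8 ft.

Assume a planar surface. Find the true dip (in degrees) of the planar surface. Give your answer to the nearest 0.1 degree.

Let the plane be z = a·E + b·N + c.
B−A: 1460a + 1461b = −213.8;  C−A: 988a + 804b = −261.7.
Solving gives a = −0.78051, b = 0.63364.
Gradient magnitude |∇z| = √(a² + b²) = √(0.60920 + 0.40150) = 1.00534.
True dip = arctan(1.00534) = 45.2°, dipping toward SE (azimuth ≈ 129°).

45.2°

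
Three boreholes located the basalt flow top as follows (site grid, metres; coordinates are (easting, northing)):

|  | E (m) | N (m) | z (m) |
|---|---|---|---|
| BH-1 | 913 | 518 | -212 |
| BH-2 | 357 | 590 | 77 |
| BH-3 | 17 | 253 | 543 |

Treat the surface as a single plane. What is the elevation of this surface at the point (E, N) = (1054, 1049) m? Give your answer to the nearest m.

-702 m

Two edge vectors: BH-1→BH-2 = (-556, 72, 289), BH-1→BH-3 = (-896, -265, 755).
Normal n = (BH-1→BH-2) × (BH-1→BH-3) = (130945, 160836, 211852).
So ∂z/∂E = −n_x/n_z = −0.61810 and ∂z/∂N = −n_y/n_z = −0.75919.
Intercept c from BH-1: -212 + 564.32 + 393.26 = 745.58.
At (1054, 1049): z = −651.5 − 796.4 + 745.58 = -702.3 m.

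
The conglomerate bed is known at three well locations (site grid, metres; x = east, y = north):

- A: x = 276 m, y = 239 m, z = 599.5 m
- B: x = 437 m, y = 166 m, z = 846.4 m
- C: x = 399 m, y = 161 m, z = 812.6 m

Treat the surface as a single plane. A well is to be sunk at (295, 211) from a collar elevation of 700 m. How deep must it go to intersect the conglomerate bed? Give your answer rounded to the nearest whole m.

50 m

Two edge vectors: A→B = (161, -73, 246.9), A→C = (123, -78, 213.1).
Normal n = (A→B) × (A→C) = (3701.9, -3940.4, -3579).
So ∂z/∂x = −n_x/n_z = 1.03434 and ∂z/∂y = −n_y/n_z = −1.10098.
Intercept c from A: 599.5 − 285.48 + 263.13 = 577.16.
At (295, 211): z_contact = 305.1 − 232.3 + 577.16 = 650.0 m.
Depth below ground = 700 − 650.0 = 50 m.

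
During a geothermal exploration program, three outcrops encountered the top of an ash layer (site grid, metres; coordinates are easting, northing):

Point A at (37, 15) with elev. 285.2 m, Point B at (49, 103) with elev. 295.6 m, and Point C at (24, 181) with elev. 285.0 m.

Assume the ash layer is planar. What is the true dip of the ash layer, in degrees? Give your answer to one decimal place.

Two edge vectors: Point A→Point B = (12, 88, 10.4), Point A→Point C = (-13, 166, -0.2).
Normal n = (Point A→Point B) × (Point A→Point C) = (-1744, -132.8, 3136).
So ∂z/∂easting = −n_x/n_z = 0.55612 and ∂z/∂northing = −n_y/n_z = 0.04235.
Gradient magnitude |∇z| = √(a² + b²) = √(0.30927 + 0.00179) = 0.55773.
True dip = arctan(0.55773) = 29.1°, dipping toward W (azimuth ≈ 266°).

29.1°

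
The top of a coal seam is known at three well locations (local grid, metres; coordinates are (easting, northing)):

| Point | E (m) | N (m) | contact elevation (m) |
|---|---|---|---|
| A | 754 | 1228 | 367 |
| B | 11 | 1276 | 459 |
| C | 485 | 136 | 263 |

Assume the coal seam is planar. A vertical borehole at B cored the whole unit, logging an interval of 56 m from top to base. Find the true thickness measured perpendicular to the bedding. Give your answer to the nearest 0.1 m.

55.2 m

Let the plane be z = a·E + b·N + c.
B−A: −743a + 48b = 92;  C−A: −269a − 1092b = −104.
Solving gives a = −0.11583, b = 0.12377.
|∇z| = √(a²+b²) = 0.16951, so dip δ = arctan(0.16951) = 9.62°.
True thickness = vertical thickness × cos δ = 56 × cos 9.62° = 55.2 m.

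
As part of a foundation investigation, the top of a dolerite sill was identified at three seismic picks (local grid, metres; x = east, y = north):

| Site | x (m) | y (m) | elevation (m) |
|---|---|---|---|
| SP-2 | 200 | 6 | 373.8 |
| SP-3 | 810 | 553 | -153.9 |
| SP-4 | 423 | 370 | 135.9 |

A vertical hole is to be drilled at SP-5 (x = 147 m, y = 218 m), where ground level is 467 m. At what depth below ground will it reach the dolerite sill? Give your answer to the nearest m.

Let the plane be z = a·x + b·y + c.
SP-3−SP-2: 610a + 547b = −527.7;  SP-4−SP-2: 223a + 364b = −237.9.
Solving gives a = −0.61915, b = −0.27426.
Then c = 373.8 − a·200 − b·6 = 499.28.
At (147, 218): z_contact = −91.0 − 59.8 + 499.28 = 348.5 m.
Depth below ground = 467 − 348.5 = 119 m.

119 m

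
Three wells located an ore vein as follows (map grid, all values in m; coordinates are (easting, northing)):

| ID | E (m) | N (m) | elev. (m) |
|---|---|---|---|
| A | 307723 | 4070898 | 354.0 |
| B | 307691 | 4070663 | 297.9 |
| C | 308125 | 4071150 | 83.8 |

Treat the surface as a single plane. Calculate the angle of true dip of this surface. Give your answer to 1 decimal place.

Two edge vectors: A→B = (-32, -235, -56.1), A→C = (402, 252, -270.2).
Normal n = (A→B) × (A→C) = (77634.2, -31198.6, 86406).
So ∂z/∂E = −n_x/n_z = −0.89848 and ∂z/∂N = −n_y/n_z = 0.36107.
Gradient magnitude |∇z| = √(a² + b²) = √(0.80727 + 0.13037) = 0.96832.
True dip = arctan(0.96832) = 44.1°, dipping toward ESE (azimuth ≈ 112°).

44.1°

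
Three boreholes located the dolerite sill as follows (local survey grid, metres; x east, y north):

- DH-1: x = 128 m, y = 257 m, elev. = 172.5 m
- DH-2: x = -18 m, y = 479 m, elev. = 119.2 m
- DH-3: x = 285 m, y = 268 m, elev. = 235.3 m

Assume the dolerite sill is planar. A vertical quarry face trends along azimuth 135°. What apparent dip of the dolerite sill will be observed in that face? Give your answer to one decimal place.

Two edge vectors: DH-1→DH-2 = (-146, 222, -53.3), DH-1→DH-3 = (157, 11, 62.8).
Normal n = (DH-1→DH-2) × (DH-1→DH-3) = (14527.9, 800.7, -36460).
So ∂z/∂x = −n_x/n_z = 0.39846 and ∂z/∂y = −n_y/n_z = 0.02196.
Unit vector along 135° is (sin 135°, cos 135°) = (0.7071, -0.7071).
Slope in that direction = a·(0.7071) + b·(-0.7071) = 0.26623.
Apparent dip = arctan|0.26623| = 14.9° (true dip is 21.8°, so apparent ≤ true as expected).

14.9°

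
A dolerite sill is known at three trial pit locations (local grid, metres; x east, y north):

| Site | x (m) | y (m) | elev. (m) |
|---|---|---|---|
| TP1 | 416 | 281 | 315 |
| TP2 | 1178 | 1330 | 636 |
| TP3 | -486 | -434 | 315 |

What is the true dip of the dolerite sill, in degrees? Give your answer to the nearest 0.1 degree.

42.6°

Let the plane be z = a·x + b·y + c.
TP2−TP1: 762a + 1049b = 321;  TP3−TP1: −902a − 715b = 0.
Solving gives a = −0.57183, b = 0.72139.
Gradient magnitude |∇z| = √(a² + b²) = √(0.32699 + 0.52040) = 0.92054.
True dip = arctan(0.92054) = 42.6°, dipping toward SE (azimuth ≈ 142°).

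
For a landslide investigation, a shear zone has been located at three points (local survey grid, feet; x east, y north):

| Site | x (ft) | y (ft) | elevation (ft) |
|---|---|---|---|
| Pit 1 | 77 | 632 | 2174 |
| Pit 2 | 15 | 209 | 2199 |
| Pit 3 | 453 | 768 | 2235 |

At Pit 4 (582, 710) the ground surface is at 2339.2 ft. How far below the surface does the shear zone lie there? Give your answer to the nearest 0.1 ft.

Let the plane be z = a·x + b·y + c.
Pit 2−Pit 1: −62a − 423b = 25;  Pit 3−Pit 1: 376a + 136b = 61.
Solving gives a = 0.19389, b = −0.08752.
Then c = 2174 − a·77 − b·632 = 2214.38.
At (582, 710): z_contact = 112.84 − 62.14 + 2214.38 = 2265.09 ft.
Depth below ground = 2339.2 − 2265.09 = 74.1 ft.

74.1 ft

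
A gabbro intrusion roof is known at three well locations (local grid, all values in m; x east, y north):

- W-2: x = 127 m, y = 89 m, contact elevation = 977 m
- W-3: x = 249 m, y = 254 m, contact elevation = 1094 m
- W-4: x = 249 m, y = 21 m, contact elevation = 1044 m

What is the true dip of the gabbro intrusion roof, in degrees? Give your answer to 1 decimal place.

Two edge vectors: W-2→W-3 = (122, 165, 117), W-2→W-4 = (122, -68, 67).
Normal n = (W-2→W-3) × (W-2→W-4) = (19011, 6100, -28426).
So ∂z/∂x = −n_x/n_z = 0.66879 and ∂z/∂y = −n_y/n_z = 0.21459.
Gradient magnitude |∇z| = √(a² + b²) = √(0.44728 + 0.04605) = 0.70237.
True dip = arctan(0.70237) = 35.1°, dipping toward WSW (azimuth ≈ 252°).

35.1°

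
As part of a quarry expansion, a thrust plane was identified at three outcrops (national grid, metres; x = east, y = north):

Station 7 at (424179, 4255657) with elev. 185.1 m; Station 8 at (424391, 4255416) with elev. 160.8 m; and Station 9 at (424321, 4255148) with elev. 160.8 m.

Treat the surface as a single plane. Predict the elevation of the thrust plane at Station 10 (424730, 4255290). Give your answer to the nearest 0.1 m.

Let the plane be z = a·x + b·y + c.
Station 8−Station 7: 212a − 241b = −24.3;  Station 9−Station 7: 142a − 509b = −24.3.
Solving gives a = −0.088380425, b = 0.023084439.
Then c = 185.1 − a·424179 − b·4255657 = −60565.24.
At (424730, 4255290): z = −37537.8 + 98231.0 − 60565.24 = 127.9 m.

127.9 m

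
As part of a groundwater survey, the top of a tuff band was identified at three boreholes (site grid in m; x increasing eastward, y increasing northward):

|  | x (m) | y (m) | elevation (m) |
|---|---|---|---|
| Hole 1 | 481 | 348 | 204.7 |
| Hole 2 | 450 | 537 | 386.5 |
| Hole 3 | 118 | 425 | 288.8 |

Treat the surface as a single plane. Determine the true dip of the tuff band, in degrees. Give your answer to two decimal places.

Two edge vectors: Hole 1→Hole 2 = (-31, 189, 181.8), Hole 1→Hole 3 = (-363, 77, 84.1).
Normal n = (Hole 1→Hole 2) × (Hole 1→Hole 3) = (1896.3, -63386.3, 66220).
So ∂z/∂x = −n_x/n_z = −0.02864 and ∂z/∂y = −n_y/n_z = 0.95721.
Gradient magnitude |∇z| = √(a² + b²) = √(0.00082 + 0.91625) = 0.95764.
True dip = arctan(0.95764) = 43.76°, dipping toward S (azimuth ≈ 178°).

43.76°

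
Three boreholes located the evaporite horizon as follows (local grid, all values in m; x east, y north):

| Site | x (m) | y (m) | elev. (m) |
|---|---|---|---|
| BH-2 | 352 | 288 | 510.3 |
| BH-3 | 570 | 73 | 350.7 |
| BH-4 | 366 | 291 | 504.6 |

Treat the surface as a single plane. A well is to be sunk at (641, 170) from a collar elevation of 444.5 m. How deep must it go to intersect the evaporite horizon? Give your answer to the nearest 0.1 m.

100.6 m

Two edge vectors: BH-2→BH-3 = (218, -215, -159.6), BH-2→BH-4 = (14, 3, -5.7).
Normal n = (BH-2→BH-3) × (BH-2→BH-4) = (1704.3, -991.8, 3664).
So ∂z/∂x = −n_x/n_z = −0.46515 and ∂z/∂y = −n_y/n_z = 0.27069.
Intercept c from BH-2: 510.3 + 163.73 − 77.96 = 596.07.
At (641, 170): z_contact = −298.16 + 46.02 + 596.07 = 343.93 m.
Depth below ground = 444.5 − 343.93 = 100.6 m.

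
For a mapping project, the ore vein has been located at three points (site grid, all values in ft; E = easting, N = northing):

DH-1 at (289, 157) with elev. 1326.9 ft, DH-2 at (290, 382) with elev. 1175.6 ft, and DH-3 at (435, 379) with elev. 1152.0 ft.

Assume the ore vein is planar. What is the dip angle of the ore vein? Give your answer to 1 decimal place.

34.8°

Two edge vectors: DH-1→DH-2 = (1, 225, -151.3), DH-1→DH-3 = (146, 222, -174.9).
Normal n = (DH-1→DH-2) × (DH-1→DH-3) = (-5763.9, -21914.9, -32628).
So ∂z/∂E = −n_x/n_z = −0.17666 and ∂z/∂N = −n_y/n_z = −0.67166.
Gradient magnitude |∇z| = √(a² + b²) = √(0.03121 + 0.45113) = 0.69450.
True dip = arctan(0.69450) = 34.8°, dipping toward NNE (azimuth ≈ 015°).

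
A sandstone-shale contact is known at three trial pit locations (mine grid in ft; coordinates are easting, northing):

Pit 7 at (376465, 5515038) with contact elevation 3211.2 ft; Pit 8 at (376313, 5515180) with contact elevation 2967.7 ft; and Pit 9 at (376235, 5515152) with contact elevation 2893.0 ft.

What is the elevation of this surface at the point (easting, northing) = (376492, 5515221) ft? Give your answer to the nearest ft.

Two edge vectors: Pit 7→Pit 8 = (-152, 142, -243.5), Pit 7→Pit 9 = (-230, 114, -318.2).
Normal n = (Pit 7→Pit 8) × (Pit 7→Pit 9) = (-17425.4, 7638.6, 15332).
So ∂z/∂easting = −n_x/n_z = 1.13653796 and ∂z/∂northing = −n_y/n_z = −0.49821289.
Intercept c from Pit 7: 3211.2 − 427866.76 + 2747663.01 = 2323007.45.
At (376492, 5515221): z = 427897.4 − 2747754.2 + 2323007.45 = 3150.7 ft.

3151 ft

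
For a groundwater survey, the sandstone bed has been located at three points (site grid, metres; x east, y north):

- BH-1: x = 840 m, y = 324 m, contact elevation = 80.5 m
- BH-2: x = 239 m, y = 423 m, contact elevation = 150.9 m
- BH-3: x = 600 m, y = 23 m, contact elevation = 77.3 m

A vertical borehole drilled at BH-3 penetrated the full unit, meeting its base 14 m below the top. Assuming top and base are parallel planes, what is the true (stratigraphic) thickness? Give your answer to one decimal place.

Let the plane be z = a·x + b·y + c.
BH-2−BH-1: −601a + 99b = 70.4;  BH-3−BH-1: −240a − 301b = −3.2.
Solving gives a = −0.10199, b = 0.09195.
|∇z| = √(a²+b²) = 0.13732, so dip δ = arctan(0.13732) = 7.82°.
True thickness = vertical thickness × cos δ = 14 × cos 7.82° = 13.9 m.

13.9 m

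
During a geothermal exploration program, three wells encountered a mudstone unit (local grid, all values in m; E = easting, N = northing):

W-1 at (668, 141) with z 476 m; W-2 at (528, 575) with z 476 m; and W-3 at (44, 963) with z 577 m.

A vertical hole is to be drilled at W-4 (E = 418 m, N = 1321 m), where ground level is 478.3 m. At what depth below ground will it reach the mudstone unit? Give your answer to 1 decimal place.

39.1 m

Two edge vectors: W-1→W-2 = (-140, 434, 0), W-1→W-3 = (-624, 822, 101).
Normal n = (W-1→W-2) × (W-1→W-3) = (43834, 14140, 155736).
So ∂z/∂E = −n_x/n_z = −0.281464 and ∂z/∂N = −n_y/n_z = −0.090795.
Intercept c from W-1: 476 + 188.02 + 12.80 = 676.82.
At (418, 1321): z_contact = −117.65 − 119.94 + 676.82 = 439.23 m.
Depth below ground = 478.3 − 439.23 = 39.1 m.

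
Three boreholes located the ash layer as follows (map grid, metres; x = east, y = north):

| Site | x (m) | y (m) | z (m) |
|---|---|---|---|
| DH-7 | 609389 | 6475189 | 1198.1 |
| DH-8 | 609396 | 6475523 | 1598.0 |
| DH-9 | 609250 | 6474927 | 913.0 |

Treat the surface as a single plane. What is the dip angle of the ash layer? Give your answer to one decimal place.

Let the plane be z = a·x + b·y + c.
DH-8−DH-7: 7a + 334b = 399.9;  DH-9−DH-7: −139a − 262b = −285.1.
Solving gives a = −0.21417, b = 1.20179.
Gradient magnitude |∇z| = √(a² + b²) = √(0.04587 + 1.44431) = 1.22073.
True dip = arctan(1.22073) = 50.7°, dipping toward S (azimuth ≈ 170°).

50.7°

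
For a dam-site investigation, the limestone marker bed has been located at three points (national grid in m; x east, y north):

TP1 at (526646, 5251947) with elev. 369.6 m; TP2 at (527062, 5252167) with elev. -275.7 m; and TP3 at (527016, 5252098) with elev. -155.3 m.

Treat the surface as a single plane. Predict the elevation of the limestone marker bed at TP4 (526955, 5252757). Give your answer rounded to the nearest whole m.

Two edge vectors: TP1→TP2 = (416, 220, -645.3), TP1→TP3 = (370, 151, -524.9).
Normal n = (TP1→TP2) × (TP1→TP3) = (-18037.7, -20402.6, -18584).
So ∂z/∂x = −n_x/n_z = −0.97060375 and ∂z/∂y = −n_y/n_z = −1.09785837.
Intercept c from TP1: 369.6 + 511164.58 + 5765893.99 = 6277428.17.
At (526955, 5252757): z = −511464.5 − 5766783.3 + 6277428.17 = -819.6 m.

-820 m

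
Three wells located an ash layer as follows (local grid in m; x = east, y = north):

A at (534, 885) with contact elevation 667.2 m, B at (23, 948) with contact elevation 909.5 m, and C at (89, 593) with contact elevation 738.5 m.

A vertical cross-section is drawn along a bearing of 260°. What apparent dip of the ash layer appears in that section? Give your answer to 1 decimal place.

19.2°

Two edge vectors: A→B = (-511, 63, 242.3), A→C = (-445, -292, 71.3).
Normal n = (A→B) × (A→C) = (75243.5, -71389.2, 177247).
So ∂z/∂x = −n_x/n_z = −0.42451 and ∂z/∂y = −n_y/n_z = 0.40277.
Unit vector along 260° is (sin 260°, cos 260°) = (-0.9848, -0.1736).
Slope in that direction = a·(-0.9848) + b·(-0.1736) = 0.34812.
Apparent dip = arctan|0.34812| = 19.2° (true dip is 30.3°, so apparent ≤ true as expected).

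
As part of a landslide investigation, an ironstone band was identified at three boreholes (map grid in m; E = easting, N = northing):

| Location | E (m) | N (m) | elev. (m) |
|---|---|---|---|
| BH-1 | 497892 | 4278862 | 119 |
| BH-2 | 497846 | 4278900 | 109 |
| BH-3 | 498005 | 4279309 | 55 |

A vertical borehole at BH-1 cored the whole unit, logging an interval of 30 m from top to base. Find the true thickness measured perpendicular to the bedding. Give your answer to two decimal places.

Two edge vectors: BH-1→BH-2 = (-46, 38, -10), BH-1→BH-3 = (113, 447, -64).
Normal n = (BH-1→BH-2) × (BH-1→BH-3) = (2038, -4074, -24856).
So ∂z/∂E = −n_x/n_z = 0.08199 and ∂z/∂N = −n_y/n_z = −0.16390.
|∇z| = √(a²+b²) = 0.18327, so dip δ = arctan(0.18327) = 10.39°.
True thickness = vertical thickness × cos δ = 30 × cos 10.39° = 29.51 m.

29.51 m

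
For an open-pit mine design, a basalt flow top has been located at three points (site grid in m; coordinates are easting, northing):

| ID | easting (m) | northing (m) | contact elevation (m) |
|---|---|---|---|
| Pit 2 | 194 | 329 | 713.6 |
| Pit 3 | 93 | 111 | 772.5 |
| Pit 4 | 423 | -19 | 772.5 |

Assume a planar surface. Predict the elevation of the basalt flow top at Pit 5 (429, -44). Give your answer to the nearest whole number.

778 m

Two edge vectors: Pit 2→Pit 3 = (-101, -218, 58.9), Pit 2→Pit 4 = (229, -348, 58.9).
Normal n = (Pit 2→Pit 3) × (Pit 2→Pit 4) = (7657, 19437, 85070).
So ∂z/∂easting = −n_x/n_z = −0.09001 and ∂z/∂northing = −n_y/n_z = −0.22848.
Intercept c from Pit 2: 713.6 + 17.46 + 75.17 = 806.23.
At (429, -44): z = −38.6 + 10.1 + 806.23 = 777.7 m.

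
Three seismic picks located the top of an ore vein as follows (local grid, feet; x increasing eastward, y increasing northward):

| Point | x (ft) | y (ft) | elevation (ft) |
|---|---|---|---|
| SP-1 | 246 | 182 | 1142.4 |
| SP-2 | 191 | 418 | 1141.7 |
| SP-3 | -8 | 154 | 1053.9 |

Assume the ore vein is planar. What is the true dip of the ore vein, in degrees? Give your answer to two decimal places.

Two edge vectors: SP-1→SP-2 = (-55, 236, -0.7), SP-1→SP-3 = (-254, -28, -88.5).
Normal n = (SP-1→SP-2) × (SP-1→SP-3) = (-20905.6, -4689.7, 61484).
So ∂z/∂x = −n_x/n_z = 0.34002 and ∂z/∂y = −n_y/n_z = 0.07628.
Gradient magnitude |∇z| = √(a² + b²) = √(0.11561 + 0.00582) = 0.34847.
True dip = arctan(0.34847) = 19.21°, dipping toward WSW (azimuth ≈ 257°).

19.21°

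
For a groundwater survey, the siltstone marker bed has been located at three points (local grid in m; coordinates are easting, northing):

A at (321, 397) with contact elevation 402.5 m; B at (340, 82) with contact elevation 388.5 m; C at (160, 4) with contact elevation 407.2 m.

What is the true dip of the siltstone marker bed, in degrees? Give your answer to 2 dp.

Two edge vectors: A→B = (19, -315, -14), A→C = (-161, -393, 4.7).
Normal n = (A→B) × (A→C) = (-6982.5, 2164.7, -58182).
So ∂z/∂easting = −n_x/n_z = −0.12001 and ∂z/∂northing = −n_y/n_z = 0.03721.
Gradient magnitude |∇z| = √(a² + b²) = √(0.01440 + 0.00138) = 0.12565.
True dip = arctan(0.12565) = 7.16°, dipping toward ESE (azimuth ≈ 107°).

7.16°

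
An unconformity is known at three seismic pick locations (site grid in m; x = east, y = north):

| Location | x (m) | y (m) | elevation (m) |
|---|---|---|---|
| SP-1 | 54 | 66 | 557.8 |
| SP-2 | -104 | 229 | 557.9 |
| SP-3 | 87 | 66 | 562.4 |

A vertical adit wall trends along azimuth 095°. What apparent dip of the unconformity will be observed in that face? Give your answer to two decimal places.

Two edge vectors: SP-1→SP-2 = (-158, 163, 0.1), SP-1→SP-3 = (33, 0, 4.6).
Normal n = (SP-1→SP-2) × (SP-1→SP-3) = (749.8, 730.1, -5379).
So ∂z/∂x = −n_x/n_z = 0.13939 and ∂z/∂y = −n_y/n_z = 0.13573.
Unit vector along 095° is (sin 95°, cos 95°) = (0.9962, -0.0872).
Slope in that direction = a·(0.9962) + b·(-0.0872) = 0.12703.
Apparent dip = arctan|0.12703| = 7.24° (true dip is 11.0°, so apparent ≤ true as expected).

7.24°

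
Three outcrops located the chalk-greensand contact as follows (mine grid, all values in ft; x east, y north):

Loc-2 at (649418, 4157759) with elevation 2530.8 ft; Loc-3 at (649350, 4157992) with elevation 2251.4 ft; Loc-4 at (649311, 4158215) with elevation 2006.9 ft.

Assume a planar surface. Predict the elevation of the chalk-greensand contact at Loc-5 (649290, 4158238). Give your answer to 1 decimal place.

1966.8 ft

Two edge vectors: Loc-2→Loc-3 = (-68, 233, -279.4), Loc-2→Loc-4 = (-107, 456, -523.9).
Normal n = (Loc-2→Loc-3) × (Loc-2→Loc-4) = (5337.7, -5729.4, -6077).
So ∂z/∂x = −n_x/n_z = 0.878344578 and ∂z/∂y = −n_y/n_z = −0.942800724.
Intercept c from Loc-2: 2530.8 − 570412.78 + 3919938.20 = 3352056.22.
At (649290, 4158238): z = 570300.4 − 3920389.8 + 3352056.22 = 1966.8 ft.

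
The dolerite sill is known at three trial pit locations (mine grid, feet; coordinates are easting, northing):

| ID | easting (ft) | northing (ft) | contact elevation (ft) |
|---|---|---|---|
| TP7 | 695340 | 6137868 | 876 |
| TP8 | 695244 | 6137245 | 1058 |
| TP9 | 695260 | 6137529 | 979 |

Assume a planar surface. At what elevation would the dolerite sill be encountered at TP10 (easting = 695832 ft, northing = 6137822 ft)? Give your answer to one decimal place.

818.1 ft

Let the plane be z = a·easting + b·northing + c.
TP8−TP7: −96a − 623b = 182;  TP9−TP7: −80a − 339b = 103.
Solving gives a = −0.142865402, b = −0.270120259.
Then c = 876 − a·695340 − b·6137868 = 1758178.52.
At (695832, 6137822): z = −99410.3 − 1657950.1 + 1758178.52 = 818.1 ft.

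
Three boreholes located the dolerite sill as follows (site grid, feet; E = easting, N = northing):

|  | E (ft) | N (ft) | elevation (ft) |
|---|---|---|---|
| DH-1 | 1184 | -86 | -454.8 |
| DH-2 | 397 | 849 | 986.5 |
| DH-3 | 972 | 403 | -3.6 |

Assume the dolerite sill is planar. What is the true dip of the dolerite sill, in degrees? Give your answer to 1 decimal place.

Let the plane be z = a·E + b·N + c.
DH-2−DH-1: −787a + 935b = 1441.3;  DH-3−DH-1: −212a + 489b = 451.2.
Solving gives a = −1.51602, b = 0.26545.
Gradient magnitude |∇z| = √(a² + b²) = √(2.29831 + 0.07046) = 1.53908.
True dip = arctan(1.53908) = 57.0°, dipping toward E (azimuth ≈ 100°).

57.0°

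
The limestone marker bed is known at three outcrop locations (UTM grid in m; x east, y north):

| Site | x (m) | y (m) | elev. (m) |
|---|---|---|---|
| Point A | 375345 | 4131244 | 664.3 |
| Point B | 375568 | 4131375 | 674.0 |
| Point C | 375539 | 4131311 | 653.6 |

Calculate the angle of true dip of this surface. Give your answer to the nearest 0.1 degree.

24.3°

Let the plane be z = a·x + b·y + c.
Point B−Point A: 223a + 131b = 9.7;  Point C−Point A: 194a + 67b = −10.7.
Solving gives a = −0.19589, b = 0.40751.
Gradient magnitude |∇z| = √(a² + b²) = √(0.03837 + 0.16607) = 0.45215.
True dip = arctan(0.45215) = 24.3°, dipping toward SSE (azimuth ≈ 154°).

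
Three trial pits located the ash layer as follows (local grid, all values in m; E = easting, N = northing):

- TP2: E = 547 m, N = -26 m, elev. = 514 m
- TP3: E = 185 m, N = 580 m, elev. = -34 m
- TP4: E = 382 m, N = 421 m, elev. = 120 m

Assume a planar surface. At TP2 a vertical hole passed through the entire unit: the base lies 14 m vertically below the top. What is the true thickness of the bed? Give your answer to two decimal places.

Two edge vectors: TP2→TP3 = (-362, 606, -548), TP2→TP4 = (-165, 447, -394).
Normal n = (TP2→TP3) × (TP2→TP4) = (6192, -52208, -61824).
So ∂z/∂E = −n_x/n_z = 0.10016 and ∂z/∂N = −n_y/n_z = −0.84446.
|∇z| = √(a²+b²) = 0.85038, so dip δ = arctan(0.85038) = 40.38°.
True thickness = vertical thickness × cos δ = 14 × cos 40.38° = 10.67 m.

10.67 m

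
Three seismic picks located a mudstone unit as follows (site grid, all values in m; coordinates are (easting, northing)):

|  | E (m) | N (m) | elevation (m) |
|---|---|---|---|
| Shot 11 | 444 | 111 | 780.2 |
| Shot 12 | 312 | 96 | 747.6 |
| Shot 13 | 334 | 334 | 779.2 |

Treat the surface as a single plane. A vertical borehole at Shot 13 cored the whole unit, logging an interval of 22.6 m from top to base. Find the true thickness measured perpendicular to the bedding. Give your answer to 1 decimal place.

Two edge vectors: Shot 11→Shot 12 = (-132, -15, -32.6), Shot 11→Shot 13 = (-110, 223, -1).
Normal n = (Shot 11→Shot 12) × (Shot 11→Shot 13) = (7284.8, 3454, -31086).
So ∂z/∂E = −n_x/n_z = 0.23434 and ∂z/∂N = −n_y/n_z = 0.11111.
|∇z| = √(a²+b²) = 0.25935, so dip δ = arctan(0.25935) = 14.54°.
True thickness = vertical thickness × cos δ = 22.6 × cos 14.54° = 21.9 m.

21.9 m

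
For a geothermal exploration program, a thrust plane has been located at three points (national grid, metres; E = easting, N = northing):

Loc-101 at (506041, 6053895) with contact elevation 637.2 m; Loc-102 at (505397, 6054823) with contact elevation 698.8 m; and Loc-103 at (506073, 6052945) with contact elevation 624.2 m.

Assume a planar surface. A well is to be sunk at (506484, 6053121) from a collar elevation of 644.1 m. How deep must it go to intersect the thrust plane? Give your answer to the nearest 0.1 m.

50.8 m

Two edge vectors: Loc-101→Loc-102 = (-644, 928, 61.6), Loc-101→Loc-103 = (32, -950, -13).
Normal n = (Loc-101→Loc-102) × (Loc-101→Loc-103) = (46456, -6400.8, 582104).
So ∂z/∂E = −n_x/n_z = −0.079807045 and ∂z/∂N = −n_y/n_z = 0.010995973.
Intercept c from Loc-101: 637.2 + 40385.64 − 66568.47 = −25545.63.
At (506484, 6053121): z_contact = −40420.99 + 66559.96 − 25545.63 = 593.33 m.
Depth below ground = 644.1 − 593.33 = 50.8 m.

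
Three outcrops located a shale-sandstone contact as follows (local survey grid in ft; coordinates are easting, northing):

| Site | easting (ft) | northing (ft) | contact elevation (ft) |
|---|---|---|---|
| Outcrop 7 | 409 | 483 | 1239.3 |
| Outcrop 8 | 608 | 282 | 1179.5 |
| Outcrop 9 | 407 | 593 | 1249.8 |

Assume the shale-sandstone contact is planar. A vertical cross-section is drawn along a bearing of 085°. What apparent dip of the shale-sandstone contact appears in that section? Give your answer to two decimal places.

Let the plane be z = a·easting + b·northing + c.
Outcrop 8−Outcrop 7: 199a − 201b = −59.8;  Outcrop 9−Outcrop 7: −2a + 110b = 10.5.
Solving gives a = −0.20791, b = 0.09167.
Unit vector along 085° is (sin 85°, cos 85°) = (0.9962, 0.0872).
Slope in that direction = a·(0.9962) + b·(0.0872) = −0.19913.
Apparent dip = arctan|0.19913| = 11.26° (true dip is 12.8°, so apparent ≤ true as expected).

11.26°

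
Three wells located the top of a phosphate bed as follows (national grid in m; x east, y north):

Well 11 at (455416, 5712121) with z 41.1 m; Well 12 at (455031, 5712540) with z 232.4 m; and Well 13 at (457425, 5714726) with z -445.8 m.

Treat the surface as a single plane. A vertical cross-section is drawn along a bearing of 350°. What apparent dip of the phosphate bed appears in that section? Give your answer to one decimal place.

Two edge vectors: Well 11→Well 12 = (-385, 419, 191.3), Well 11→Well 13 = (2009, 2605, -486.9).
Normal n = (Well 11→Well 12) × (Well 11→Well 13) = (-702347.6, 196865.2, -1844696).
So ∂z/∂x = −n_x/n_z = −0.38074 and ∂z/∂y = −n_y/n_z = 0.10672.
Unit vector along 350° is (sin 350°, cos 350°) = (-0.1736, 0.9848).
Slope in that direction = a·(-0.1736) + b·(0.9848) = 0.17121.
Apparent dip = arctan|0.17121| = 9.7° (true dip is 21.6°, so apparent ≤ true as expected).

9.7°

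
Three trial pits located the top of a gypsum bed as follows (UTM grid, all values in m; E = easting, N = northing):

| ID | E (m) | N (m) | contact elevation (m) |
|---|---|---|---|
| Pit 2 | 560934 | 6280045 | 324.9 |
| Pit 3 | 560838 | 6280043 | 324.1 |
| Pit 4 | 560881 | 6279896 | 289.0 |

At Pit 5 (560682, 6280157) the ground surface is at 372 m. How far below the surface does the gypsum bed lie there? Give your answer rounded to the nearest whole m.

21 m

Let the plane be z = a·E + b·N + c.
Pit 3−Pit 2: −96a − 2b = −0.8;  Pit 4−Pit 2: −53a − 149b = −35.9.
Solving gives a = 0.00333850, b = 0.23975208.
Then c = 324.9 − a·560934 − b·6280045 = −1507201.61.
At (560682, 6280157): z_contact = 1871.8 + 1505680.7 − 1507201.61 = 350.9 m.
Depth below ground = 372 − 350.9 = 21 m.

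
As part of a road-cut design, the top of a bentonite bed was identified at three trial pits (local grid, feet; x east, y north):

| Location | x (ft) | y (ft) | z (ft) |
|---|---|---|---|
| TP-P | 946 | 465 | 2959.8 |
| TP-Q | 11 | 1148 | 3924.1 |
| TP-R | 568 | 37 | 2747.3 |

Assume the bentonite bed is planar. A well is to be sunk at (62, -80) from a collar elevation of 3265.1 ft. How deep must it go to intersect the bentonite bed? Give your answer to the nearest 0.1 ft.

412.2 ft

Let the plane be z = a·x + b·y + c.
TP-Q−TP-P: −935a + 683b = 964.3;  TP-R−TP-P: −378a − 428b = −212.5.
Solving gives a = −0.406442, b = 0.855456.
Then c = 2959.8 − a·946 − b·465 = 2946.51.
At (62, -80): z_contact = −25.20 − 68.44 + 2946.51 = 2852.87 ft.
Depth below ground = 3265.1 − 2852.87 = 412.2 ft.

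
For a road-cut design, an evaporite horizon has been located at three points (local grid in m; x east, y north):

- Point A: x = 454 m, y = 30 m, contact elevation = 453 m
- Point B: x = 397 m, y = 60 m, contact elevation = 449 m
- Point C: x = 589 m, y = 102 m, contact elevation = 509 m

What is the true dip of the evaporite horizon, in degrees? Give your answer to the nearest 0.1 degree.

22.0°

Let the plane be z = a·x + b·y + c.
Point B−Point A: −57a + 30b = −4;  Point C−Point A: 135a + 72b = 56.
Solving gives a = 0.24135, b = 0.32524.
Gradient magnitude |∇z| = √(a² + b²) = √(0.05825 + 0.10578) = 0.40501.
True dip = arctan(0.40501) = 22.0°, dipping toward SW (azimuth ≈ 217°).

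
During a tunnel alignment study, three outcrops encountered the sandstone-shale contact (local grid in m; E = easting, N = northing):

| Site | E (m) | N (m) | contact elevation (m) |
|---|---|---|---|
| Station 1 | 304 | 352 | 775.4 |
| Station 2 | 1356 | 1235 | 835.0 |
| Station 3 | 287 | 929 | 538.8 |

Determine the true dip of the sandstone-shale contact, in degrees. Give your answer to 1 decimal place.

Let the plane be z = a·E + b·N + c.
Station 2−Station 1: 1052a + 883b = 59.6;  Station 3−Station 1: −17a + 577b = −236.6.
Solving gives a = 0.39116, b = −0.39853.
Gradient magnitude |∇z| = √(a² + b²) = √(0.15301 + 0.15882) = 0.55842.
True dip = arctan(0.55842) = 29.2°, dipping toward NW (azimuth ≈ 316°).

29.2°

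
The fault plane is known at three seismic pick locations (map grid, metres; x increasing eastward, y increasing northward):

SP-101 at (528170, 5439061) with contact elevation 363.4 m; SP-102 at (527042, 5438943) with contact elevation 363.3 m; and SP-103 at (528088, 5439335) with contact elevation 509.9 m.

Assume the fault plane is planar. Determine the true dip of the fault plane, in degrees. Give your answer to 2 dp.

27.53°

Let the plane be z = a·x + b·y + c.
SP-102−SP-101: −1128a − 118b = −0.1;  SP-103−SP-101: −82a + 274b = 146.5.
Solving gives a = −0.05415, b = 0.51847.
Gradient magnitude |∇z| = √(a² + b²) = √(0.00293 + 0.26881) = 0.52129.
True dip = arctan(0.52129) = 27.53°, dipping toward S (azimuth ≈ 174°).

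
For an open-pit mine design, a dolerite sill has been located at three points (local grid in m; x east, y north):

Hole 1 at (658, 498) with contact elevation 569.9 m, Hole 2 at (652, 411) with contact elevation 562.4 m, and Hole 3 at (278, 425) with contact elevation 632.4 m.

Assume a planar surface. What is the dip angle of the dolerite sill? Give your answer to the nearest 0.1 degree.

Let the plane be z = a·x + b·y + c.
Hole 2−Hole 1: −6a − 87b = −7.5;  Hole 3−Hole 1: −380a − 73b = 62.5.
Solving gives a = −0.18347, b = 0.09886.
Gradient magnitude |∇z| = √(a² + b²) = √(0.03366 + 0.00977) = 0.20841.
True dip = arctan(0.20841) = 11.8°, dipping toward ESE (azimuth ≈ 118°).

11.8°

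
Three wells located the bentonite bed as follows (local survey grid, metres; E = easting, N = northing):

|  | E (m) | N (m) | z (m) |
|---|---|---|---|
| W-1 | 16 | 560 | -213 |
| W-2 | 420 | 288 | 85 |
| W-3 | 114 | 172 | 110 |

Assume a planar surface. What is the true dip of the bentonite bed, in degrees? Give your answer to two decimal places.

38.91°

Let the plane be z = a·E + b·N + c.
W-2−W-1: 404a − 272b = 298;  W-3−W-1: 98a − 388b = 323.
Solving gives a = 0.21344, b = −0.77856.
Gradient magnitude |∇z| = √(a² + b²) = √(0.04556 + 0.60616) = 0.80729.
True dip = arctan(0.80729) = 38.91°, dipping toward NNW (azimuth ≈ 345°).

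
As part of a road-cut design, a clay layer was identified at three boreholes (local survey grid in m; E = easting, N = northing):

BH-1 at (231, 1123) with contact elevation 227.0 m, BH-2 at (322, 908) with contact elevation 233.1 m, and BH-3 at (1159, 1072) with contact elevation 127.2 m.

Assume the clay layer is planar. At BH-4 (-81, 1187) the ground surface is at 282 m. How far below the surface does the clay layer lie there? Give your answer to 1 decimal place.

25.0 m

Let the plane be z = a·E + b·N + c.
BH-2−BH-1: 91a − 215b = 6.1;  BH-3−BH-1: 928a − 51b = −99.8.
Solving gives a = −0.111701, b = −0.075650.
Then c = 227 − a·231 − b·1123 = 337.76.
At (-81, 1187): z_contact = 9.05 − 89.80 + 337.76 = 257.01 m.
Depth below ground = 282 − 257.01 = 25.0 m.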